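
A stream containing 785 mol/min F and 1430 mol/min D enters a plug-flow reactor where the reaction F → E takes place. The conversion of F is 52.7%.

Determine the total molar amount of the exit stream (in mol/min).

F reacted = 0.527 × 785 = 413.7 mol/min; ν_F = −1, so ξ = 413.7/1 = 413.7 mol/min.
Outlet amounts (n = n₀ + ν ξ):
  F: 785 − 1(413.7) = 371.3
  E: 0 + 1(413.7) = 413.7
  D: 1430 (inert)
Total out = 371.3 + 413.7 + 1430 = 2215 mol/min.

2220 mol/min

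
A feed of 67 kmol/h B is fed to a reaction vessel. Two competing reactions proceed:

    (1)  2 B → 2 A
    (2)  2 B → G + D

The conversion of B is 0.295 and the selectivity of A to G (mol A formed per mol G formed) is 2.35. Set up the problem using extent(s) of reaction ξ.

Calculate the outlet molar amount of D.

4.54 kmol/h

Conversion of B: B consumed = 0.295 × 67 = 19.77 kmol/h = 2ξ₁ + 2ξ₂.
Selectivity: 2ξ₁ / (1ξ₂) = 2.35 → ξ₁ = 1.175 ξ₂.
Substitute: (2·1.175 + 2) ξ₂ = 19.77 → ξ₂ = 4.544 kmol/h, ξ₁ = 5.339 kmol/h.
Outlet amounts (n = n₀ + Σ ν·ξ):
  B: 67 − 2(5.339) − 2(4.544) = 47.23
  A: 0 + 2(5.339) = 10.68
  G: 0 + 1(4.544) = 4.544
  D: 0 + 1(4.544) = 4.544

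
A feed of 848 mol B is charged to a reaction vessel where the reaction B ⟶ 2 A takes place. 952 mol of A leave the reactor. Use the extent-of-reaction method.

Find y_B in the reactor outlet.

For A: n = n₀ + 2ξ → 952 = 0 + 2ξ, giving ξ = 476 mol.
Outlet amounts (n = n₀ + ν ξ):
  B: 848 − 1(476) = 372
  A: 0 + 2(476) = 952
Total out = 1324 mol; y_B = 372 / 1324 = 0.281.

0.281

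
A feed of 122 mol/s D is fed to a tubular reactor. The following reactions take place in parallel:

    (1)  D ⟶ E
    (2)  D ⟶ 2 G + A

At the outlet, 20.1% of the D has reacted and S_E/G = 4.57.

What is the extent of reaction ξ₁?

ξ₁ = 22.1 mol/s

Conversion of D: D consumed = 0.201 × 122 = 24.52 mol/s = 1ξ₁ + 1ξ₂.
Selectivity: 1ξ₁ / (2ξ₂) = 4.57 → ξ₁ = 9.14 ξ₂.
Substitute: (1·9.14 + 1) ξ₂ = 24.52 → ξ₂ = 2.418 mol/s, ξ₁ = 22.1 mol/s.
Outlet amounts (n = n₀ + Σ ν·ξ):
  D: 122 − 1(22.1) − 1(2.418) = 97.48
  E: 0 + 1(22.1) = 22.1
  G: 0 + 2(2.418) = 4.837
  A: 0 + 1(2.418) = 2.418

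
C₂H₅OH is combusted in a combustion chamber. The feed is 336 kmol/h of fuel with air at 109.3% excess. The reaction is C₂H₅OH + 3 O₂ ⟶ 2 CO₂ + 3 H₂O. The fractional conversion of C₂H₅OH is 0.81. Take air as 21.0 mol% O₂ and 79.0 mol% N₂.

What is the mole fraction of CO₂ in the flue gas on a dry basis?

Stoichiometric O₂ = 3 × 336 = 1008 kmol/h; O₂ fed = 1008 × 2.093 = 2110 kmol/h.
N₂ fed = 2110 × 79/21 = 7937 kmol/h.
Fuel reacted = 0.81 × 336 → ξ = 272.2 kmol/h.
Outlet (n = n₀ + ν ξ):
  C₂H₅OH: 336 − 1(272.2) = 63.84
  O₂: 2110 − 3(272.2) = 1293
  N₂: 7937 (inert)
  CO₂: 0 + 2(272.2) = 544.3
  H₂O: 0 + 3(272.2) = 816.5
Dry total = 9838 kmol/h; y_CO₂ (dry) = 544.3 / 9838 = 0.05533.

0.0553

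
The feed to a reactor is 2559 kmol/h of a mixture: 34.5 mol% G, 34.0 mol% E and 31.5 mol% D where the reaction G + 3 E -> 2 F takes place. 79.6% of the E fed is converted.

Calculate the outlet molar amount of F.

462 kmol/h

E reacted = 0.796 × 870.1 = 692.6 kmol/h; ν_E = −3, so ξ = 692.6/3 = 230.9 kmol/h.
Outlet amounts (n = n₀ + ν ξ):
  G: 882.9 − 1(230.9) = 652
  E: 870.1 − 3(230.9) = 177.5
  F: 0 + 2(230.9) = 461.7
  D: 806.1 (inert)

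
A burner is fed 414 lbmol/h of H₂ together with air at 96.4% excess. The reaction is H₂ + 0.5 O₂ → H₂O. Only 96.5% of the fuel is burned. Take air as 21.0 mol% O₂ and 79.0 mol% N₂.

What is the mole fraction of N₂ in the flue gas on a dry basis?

Stoichiometric O₂ = 0.5 × 414 = 207 lbmol/h; O₂ fed = 207 × 1.964 = 406.5 lbmol/h.
N₂ fed = 406.5 × 79/21 = 1529 lbmol/h.
Fuel reacted = 0.965 × 414 → ξ = 399.5 lbmol/h.
Outlet (n = n₀ + ν ξ):
  H₂: 414 − 1(399.5) = 14.49
  O₂: 406.5 − 0.5(399.5) = 206.8
  N₂: 1529 (inert)
  H₂O: 0 + 1(399.5) = 399.5
Dry total = 1751 lbmol/h; y_N₂ (dry) = 1529 / 1751 = 0.8736.

0.874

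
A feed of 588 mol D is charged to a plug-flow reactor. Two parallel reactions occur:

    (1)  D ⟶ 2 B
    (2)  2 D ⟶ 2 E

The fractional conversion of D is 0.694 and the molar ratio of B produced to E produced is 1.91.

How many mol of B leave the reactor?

Conversion of D: D consumed = 0.694 × 588 = 408.1 mol = 1ξ₁ + 2ξ₂.
Selectivity: 2ξ₁ / (2ξ₂) = 1.91 → ξ₁ = 1.91 ξ₂.
Substitute: (1·1.91 + 2) ξ₂ = 408.1 → ξ₂ = 104.4 mol, ξ₁ = 199.3 mol.
Outlet amounts (n = n₀ + Σ ν·ξ):
  D: 588 − 1(199.3) − 2(104.4) = 179.9
  B: 0 + 2(199.3) = 398.7
  E: 0 + 2(104.4) = 208.7

399 mol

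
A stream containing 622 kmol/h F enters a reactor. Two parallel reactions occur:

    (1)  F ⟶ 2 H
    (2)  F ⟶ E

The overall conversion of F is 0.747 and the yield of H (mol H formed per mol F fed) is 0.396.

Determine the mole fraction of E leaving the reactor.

0.458

Yield of H: 2ξ₁ / 622 = 0.396 → ξ₁ = 123.2 kmol/h.
Conversion of F: 1ξ₁ + 1ξ₂ = 0.747 × 622 = 464.6 → ξ₂ = 341.5 kmol/h.
Outlet amounts (n = n₀ + Σ ν·ξ):
  F: 622 − 1(123.2) − 1(341.5) = 157.4
  H: 0 + 2(123.2) = 246.3
  E: 0 + 1(341.5) = 341.5
Total out = 745.2 kmol/h; y_E = 341.5 / 745.2 = 0.4583.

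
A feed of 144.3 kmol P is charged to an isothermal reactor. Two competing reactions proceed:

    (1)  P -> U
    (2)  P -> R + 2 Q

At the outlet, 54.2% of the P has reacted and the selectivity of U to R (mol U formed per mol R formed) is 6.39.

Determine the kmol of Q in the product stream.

21.2 kmol

Conversion of P: P consumed = 0.542 × 144.3 = 78.21 kmol = 1ξ₁ + 1ξ₂.
Selectivity: 1ξ₁ / (1ξ₂) = 6.39 → ξ₁ = 6.39 ξ₂.
Substitute: (1·6.39 + 1) ξ₂ = 78.21 → ξ₂ = 10.58 kmol, ξ₁ = 67.63 kmol.
Outlet amounts (n = n₀ + Σ ν·ξ):
  P: 144.3 − 1(67.63) − 1(10.58) = 66.09
  U: 0 + 1(67.63) = 67.63
  R: 0 + 1(10.58) = 10.58
  Q: 0 + 2(10.58) = 21.17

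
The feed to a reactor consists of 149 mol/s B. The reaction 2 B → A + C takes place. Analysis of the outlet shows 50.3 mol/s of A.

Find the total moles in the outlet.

149 mol/s

For A: n = n₀ + 1ξ → 50.3 = 0 + 1ξ, giving ξ = 50.3 mol/s.
Outlet amounts (n = n₀ + ν ξ):
  B: 149 − 2(50.3) = 48.4
  A: 0 + 1(50.3) = 50.3
  C: 0 + 1(50.3) = 50.3
Total out = 48.4 + 50.3 + 50.3 = 149 mol/s.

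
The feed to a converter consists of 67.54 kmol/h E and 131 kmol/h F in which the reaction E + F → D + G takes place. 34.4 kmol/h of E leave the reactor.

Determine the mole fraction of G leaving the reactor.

For E: n = n₀ − 1ξ → 34.4 = 67.54 − 1ξ, giving ξ = 33.14 kmol/h.
Outlet amounts (n = n₀ + ν ξ):
  E: 67.54 − 1(33.14) = 34.4
  F: 131 − 1(33.14) = 97.86
  D: 0 + 1(33.14) = 33.14
  G: 0 + 1(33.14) = 33.14
Total out = 198.5 kmol/h; y_G = 33.14 / 198.5 = 0.1669.

0.167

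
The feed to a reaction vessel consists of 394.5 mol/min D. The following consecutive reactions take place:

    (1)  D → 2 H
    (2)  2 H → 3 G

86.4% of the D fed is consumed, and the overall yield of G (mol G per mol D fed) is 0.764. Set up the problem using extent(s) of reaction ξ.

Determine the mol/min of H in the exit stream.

481 mol/min

Conversion of D: D consumed = 1ξ₁ = 0.864 × 394.5 → ξ₁ = 340.8 mol/min.
Yield of G: 3ξ₂ / 394.5 = 0.764 → ξ₂ = 100.5 mol/min.
Outlet amounts (n = n₀ + Σ ν·ξ):
  D: 394.5 − 1(340.8) = 53.65
  H: 0 + 2(340.8) − 2(100.5) = 480.8
  G: 0 + 3(100.5) = 301.4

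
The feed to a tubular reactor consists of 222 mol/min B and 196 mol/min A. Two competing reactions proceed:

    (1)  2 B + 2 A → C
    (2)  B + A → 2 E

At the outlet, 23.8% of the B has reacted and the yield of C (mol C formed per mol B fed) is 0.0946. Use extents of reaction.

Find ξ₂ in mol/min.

ξ₂ = 10.8 mol/min

Yield of C: 1ξ₁ / 222 = 0.0946 → ξ₁ = 21 mol/min.
Conversion of B: 2ξ₁ + 1ξ₂ = 0.238 × 222 = 52.84 → ξ₂ = 10.83 mol/min.
Outlet amounts (n = n₀ + Σ ν·ξ):
  B: 222 − 2(21) − 1(10.83) = 169.2
  A: 196 − 2(21) − 1(10.83) = 143.2
  C: 0 + 1(21) = 21
  E: 0 + 2(10.83) = 21.67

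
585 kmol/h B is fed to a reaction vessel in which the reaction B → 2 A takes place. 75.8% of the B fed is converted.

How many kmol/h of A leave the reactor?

887 kmol/h

B reacted = 0.758 × 585 = 443.4 kmol/h; ν_B = −1, so ξ = 443.4/1 = 443.4 kmol/h.
Outlet amounts (n = n₀ + ν ξ):
  B: 585 − 1(443.4) = 141.6
  A: 0 + 2(443.4) = 886.9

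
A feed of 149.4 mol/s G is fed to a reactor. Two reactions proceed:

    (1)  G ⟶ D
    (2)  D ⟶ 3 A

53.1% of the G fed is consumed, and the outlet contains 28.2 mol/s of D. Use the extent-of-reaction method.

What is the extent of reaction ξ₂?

ξ₂ = 51.1 mol/s

Conversion of G: G consumed = 1ξ₁ = 0.531 × 149.4 → ξ₁ = 79.33 mol/s.
D balance: n_D = 0 + 1ξ₁ − 1ξ₂ = 28.2 → ξ₂ = (1·79.33 − 28.2)/1 = 51.13 mol/s.
Outlet amounts (n = n₀ + Σ ν·ξ):
  G: 149.4 − 1(79.33) = 70.07
  D: 0 + 1(79.33) − 1(51.13) = 28.2
  A: 0 + 3(51.13) = 153.4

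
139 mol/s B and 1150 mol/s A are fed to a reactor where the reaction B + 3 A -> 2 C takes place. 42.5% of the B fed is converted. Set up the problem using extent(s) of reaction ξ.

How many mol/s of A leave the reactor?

973 mol/s

B reacted = 0.425 × 139 = 59.07 mol/s; ν_B = −1, so ξ = 59.07/1 = 59.07 mol/s.
Outlet amounts (n = n₀ + ν ξ):
  B: 139 − 1(59.07) = 79.93
  A: 1150 − 3(59.07) = 972.8
  C: 0 + 2(59.07) = 118.1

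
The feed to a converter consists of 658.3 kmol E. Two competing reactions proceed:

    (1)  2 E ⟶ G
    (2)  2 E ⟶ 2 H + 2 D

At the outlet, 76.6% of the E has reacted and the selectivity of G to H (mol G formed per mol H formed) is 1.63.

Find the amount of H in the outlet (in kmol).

Conversion of E: E consumed = 0.766 × 658.3 = 504.3 kmol = 2ξ₁ + 2ξ₂.
Selectivity: 1ξ₁ / (2ξ₂) = 1.63 → ξ₁ = 3.26 ξ₂.
Substitute: (2·3.26 + 2) ξ₂ = 504.3 → ξ₂ = 59.19 kmol, ξ₁ = 192.9 kmol.
Outlet amounts (n = n₀ + Σ ν·ξ):
  E: 658.3 − 2(192.9) − 2(59.19) = 154
  G: 0 + 1(192.9) = 192.9
  H: 0 + 2(59.19) = 118.4
  D: 0 + 2(59.19) = 118.4

118 kmol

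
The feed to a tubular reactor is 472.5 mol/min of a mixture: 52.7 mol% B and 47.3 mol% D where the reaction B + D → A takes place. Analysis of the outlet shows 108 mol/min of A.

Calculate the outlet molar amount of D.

For A: n = n₀ + 1ξ → 108 = 0 + 1ξ, giving ξ = 108 mol/min.
Outlet amounts (n = n₀ + ν ξ):
  B: 249 − 1(108) = 141
  D: 223.5 − 1(108) = 115.5
  A: 0 + 1(108) = 108

115 mol/min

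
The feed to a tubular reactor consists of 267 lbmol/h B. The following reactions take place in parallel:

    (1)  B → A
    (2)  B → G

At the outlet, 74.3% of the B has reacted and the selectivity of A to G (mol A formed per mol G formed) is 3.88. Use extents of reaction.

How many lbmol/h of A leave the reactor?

Conversion of B: B consumed = 0.743 × 267 = 198.4 lbmol/h = 1ξ₁ + 1ξ₂.
Selectivity: 1ξ₁ / (1ξ₂) = 3.88 → ξ₁ = 3.88 ξ₂.
Substitute: (1·3.88 + 1) ξ₂ = 198.4 → ξ₂ = 40.65 lbmol/h, ξ₁ = 157.7 lbmol/h.
Outlet amounts (n = n₀ + Σ ν·ξ):
  B: 267 − 1(157.7) − 1(40.65) = 68.62
  A: 0 + 1(157.7) = 157.7
  G: 0 + 1(40.65) = 40.65

158 lbmol/h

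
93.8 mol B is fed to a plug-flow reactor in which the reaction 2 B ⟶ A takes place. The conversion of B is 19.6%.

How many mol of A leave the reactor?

B reacted = 0.196 × 93.8 = 18.38 mol; ν_B = −2, so ξ = 18.38/2 = 9.192 mol.
Outlet amounts (n = n₀ + ν ξ):
  B: 93.8 − 2(9.192) = 75.42
  A: 0 + 1(9.192) = 9.192

9.19 mol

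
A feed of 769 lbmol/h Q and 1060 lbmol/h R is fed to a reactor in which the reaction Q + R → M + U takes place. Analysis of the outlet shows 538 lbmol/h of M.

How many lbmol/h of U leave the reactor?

538 lbmol/h

For M: n = n₀ + 1ξ → 538 = 0 + 1ξ, giving ξ = 538 lbmol/h.
Outlet amounts (n = n₀ + ν ξ):
  Q: 769 − 1(538) = 231
  R: 1060 − 1(538) = 522
  M: 0 + 1(538) = 538
  U: 0 + 1(538) = 538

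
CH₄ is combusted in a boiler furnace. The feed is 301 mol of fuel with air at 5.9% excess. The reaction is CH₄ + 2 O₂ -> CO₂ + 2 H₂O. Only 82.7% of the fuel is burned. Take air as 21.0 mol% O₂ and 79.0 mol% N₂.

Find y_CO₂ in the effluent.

0.0746

Stoichiometric O₂ = 2 × 301 = 602 mol; O₂ fed = 602 × 1.059 = 637.5 mol.
N₂ fed = 637.5 × 79/21 = 2398 mol.
Fuel reacted = 0.827 × 301 → ξ = 248.9 mol.
Outlet (n = n₀ + ν ξ):
  CH₄: 301 − 1(248.9) = 52.07
  O₂: 637.5 − 2(248.9) = 139.7
  N₂: 2398 (inert)
  CO₂: 0 + 1(248.9) = 248.9
  H₂O: 0 + 2(248.9) = 497.9
Total out = 3337 mol; y_CO₂ = 248.9 / 3337 = 0.0746.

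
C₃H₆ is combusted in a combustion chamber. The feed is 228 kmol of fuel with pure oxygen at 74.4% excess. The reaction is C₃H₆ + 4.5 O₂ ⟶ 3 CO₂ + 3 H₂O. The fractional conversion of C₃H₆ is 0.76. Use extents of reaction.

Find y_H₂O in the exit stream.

0.247

Stoichiometric O₂ = 4.5 × 228 = 1026 kmol; O₂ fed = 1026 × 1.744 = 1789 kmol.
Fuel reacted = 0.76 × 228 → ξ = 173.3 kmol.
Outlet (n = n₀ + ν ξ):
  C₃H₆: 228 − 1(173.3) = 54.72
  O₂: 1789 − 4.5(173.3) = 1010
  CO₂: 0 + 3(173.3) = 519.8
  H₂O: 0 + 3(173.3) = 519.8
Total out = 2104 kmol; y_H₂O = 519.8 / 2104 = 0.2471.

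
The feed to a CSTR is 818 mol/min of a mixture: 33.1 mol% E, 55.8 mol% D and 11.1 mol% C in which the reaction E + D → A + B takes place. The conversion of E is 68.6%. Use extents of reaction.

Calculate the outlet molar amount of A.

186 mol/min

E reacted = 0.686 × 270.8 = 185.7 mol/min; ν_E = −1, so ξ = 185.7/1 = 185.7 mol/min.
Outlet amounts (n = n₀ + ν ξ):
  E: 270.8 − 1(185.7) = 85.02
  D: 456.4 − 1(185.7) = 270.7
  A: 0 + 1(185.7) = 185.7
  B: 0 + 1(185.7) = 185.7
  C: 90.8 (inert)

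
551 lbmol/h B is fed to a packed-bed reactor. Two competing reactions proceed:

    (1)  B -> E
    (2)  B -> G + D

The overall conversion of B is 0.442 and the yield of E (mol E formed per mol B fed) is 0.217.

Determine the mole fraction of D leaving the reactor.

0.184

Yield of E: 1ξ₁ / 551 = 0.217 → ξ₁ = 119.6 lbmol/h.
Conversion of B: 1ξ₁ + 1ξ₂ = 0.442 × 551 = 243.5 → ξ₂ = 124 lbmol/h.
Outlet amounts (n = n₀ + Σ ν·ξ):
  B: 551 − 1(119.6) − 1(124) = 307.5
  E: 0 + 1(119.6) = 119.6
  G: 0 + 1(124) = 124
  D: 0 + 1(124) = 124
Total out = 675 lbmol/h; y_D = 124 / 675 = 0.1837.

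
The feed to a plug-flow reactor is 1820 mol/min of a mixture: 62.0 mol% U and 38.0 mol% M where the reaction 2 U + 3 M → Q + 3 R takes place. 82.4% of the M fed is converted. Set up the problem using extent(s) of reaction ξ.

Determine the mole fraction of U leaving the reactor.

M reacted = 0.824 × 691.6 = 569.9 mol/min; ν_M = −3, so ξ = 569.9/3 = 190 mol/min.
Outlet amounts (n = n₀ + ν ξ):
  U: 1128 − 2(190) = 748.5
  M: 691.6 − 3(190) = 121.7
  Q: 0 + 1(190) = 190
  R: 0 + 3(190) = 569.9
Total out = 1630 mol/min; y_U = 748.5 / 1630 = 0.4592.

0.459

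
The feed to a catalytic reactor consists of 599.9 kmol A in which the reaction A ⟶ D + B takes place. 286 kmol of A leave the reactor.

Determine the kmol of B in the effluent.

For A: n = n₀ − 1ξ → 286 = 599.9 − 1ξ, giving ξ = 313.9 kmol.
Outlet amounts (n = n₀ + ν ξ):
  A: 599.9 − 1(313.9) = 286
  D: 0 + 1(313.9) = 313.9
  B: 0 + 1(313.9) = 313.9

314 kmol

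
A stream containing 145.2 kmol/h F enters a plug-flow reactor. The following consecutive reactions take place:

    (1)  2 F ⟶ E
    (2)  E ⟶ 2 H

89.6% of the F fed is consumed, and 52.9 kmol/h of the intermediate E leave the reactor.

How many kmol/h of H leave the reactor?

Conversion of F: F consumed = 2ξ₁ = 0.896 × 145.2 → ξ₁ = 65.05 kmol/h.
E balance: n_E = 0 + 1ξ₁ − 1ξ₂ = 52.9 → ξ₂ = (1·65.05 − 52.9)/1 = 12.15 kmol/h.
Outlet amounts (n = n₀ + Σ ν·ξ):
  F: 145.2 − 2(65.05) = 15.1
  E: 0 + 1(65.05) − 1(12.15) = 52.9
  H: 0 + 2(12.15) = 24.3

24.3 kmol/h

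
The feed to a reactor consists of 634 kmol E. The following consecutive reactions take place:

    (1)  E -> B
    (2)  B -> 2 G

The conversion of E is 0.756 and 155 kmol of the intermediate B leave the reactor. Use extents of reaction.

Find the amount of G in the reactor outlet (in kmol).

Conversion of E: E consumed = 1ξ₁ = 0.756 × 634 → ξ₁ = 479.3 kmol.
B balance: n_B = 0 + 1ξ₁ − 1ξ₂ = 155 → ξ₂ = (1·479.3 − 155)/1 = 324.3 kmol.
Outlet amounts (n = n₀ + Σ ν·ξ):
  E: 634 − 1(479.3) = 154.7
  B: 0 + 1(479.3) − 1(324.3) = 155
  G: 0 + 2(324.3) = 648.6

649 kmol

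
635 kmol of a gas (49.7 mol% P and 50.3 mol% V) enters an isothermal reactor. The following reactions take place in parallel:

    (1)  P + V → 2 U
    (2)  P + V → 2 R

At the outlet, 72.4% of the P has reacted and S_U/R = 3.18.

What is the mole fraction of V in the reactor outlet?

Conversion of P: P consumed = 0.724 × 315.6 = 228.5 kmol = 1ξ₁ + 1ξ₂.
Selectivity: 2ξ₁ / (2ξ₂) = 3.18 → ξ₁ = 3.18 ξ₂.
Substitute: (1·3.18 + 1) ξ₂ = 228.5 → ξ₂ = 54.66 kmol, ξ₁ = 173.8 kmol.
Outlet amounts (n = n₀ + Σ ν·ξ):
  P: 315.6 − 1(173.8) − 1(54.66) = 87.1
  V: 319.4 − 1(173.8) − 1(54.66) = 90.91
  U: 0 + 2(173.8) = 347.7
  R: 0 + 2(54.66) = 109.3
Total out = 635 kmol; y_V = 90.91 / 635 = 0.1432.

0.143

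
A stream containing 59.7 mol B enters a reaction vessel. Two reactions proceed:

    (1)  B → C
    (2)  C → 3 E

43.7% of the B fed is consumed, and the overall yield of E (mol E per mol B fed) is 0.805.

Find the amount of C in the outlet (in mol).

10.1 mol

Conversion of B: B consumed = 1ξ₁ = 0.437 × 59.7 → ξ₁ = 26.09 mol.
Yield of E: 3ξ₂ / 59.7 = 0.805 → ξ₂ = 16.02 mol.
Outlet amounts (n = n₀ + Σ ν·ξ):
  B: 59.7 − 1(26.09) = 33.61
  C: 0 + 1(26.09) − 1(16.02) = 10.07
  E: 0 + 3(16.02) = 48.06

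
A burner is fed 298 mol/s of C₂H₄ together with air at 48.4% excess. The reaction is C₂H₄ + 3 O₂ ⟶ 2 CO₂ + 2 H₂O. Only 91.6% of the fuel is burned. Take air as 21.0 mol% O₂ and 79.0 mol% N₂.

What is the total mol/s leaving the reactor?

6620 mol/s

Stoichiometric O₂ = 3 × 298 = 894 mol/s; O₂ fed = 894 × 1.484 = 1327 mol/s.
N₂ fed = 1327 × 79/21 = 4991 mol/s.
Fuel reacted = 0.916 × 298 → ξ = 273 mol/s.
Outlet (n = n₀ + ν ξ):
  C₂H₄: 298 − 1(273) = 25.03
  O₂: 1327 − 3(273) = 507.8
  N₂: 4991 (inert)
  CO₂: 0 + 2(273) = 545.9
  H₂O: 0 + 2(273) = 545.9
Total out = 25.03 + 507.8 + 4991 + 545.9 + 545.9 = 6616 mol/s.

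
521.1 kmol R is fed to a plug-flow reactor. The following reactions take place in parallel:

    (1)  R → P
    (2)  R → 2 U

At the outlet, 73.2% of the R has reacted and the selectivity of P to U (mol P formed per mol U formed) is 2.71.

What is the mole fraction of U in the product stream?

Conversion of R: R consumed = 0.732 × 521.1 = 381.4 kmol = 1ξ₁ + 1ξ₂.
Selectivity: 1ξ₁ / (2ξ₂) = 2.71 → ξ₁ = 5.42 ξ₂.
Substitute: (1·5.42 + 1) ξ₂ = 381.4 → ξ₂ = 59.42 kmol, ξ₁ = 322 kmol.
Outlet amounts (n = n₀ + Σ ν·ξ):
  R: 521.1 − 1(322) − 1(59.42) = 139.7
  P: 0 + 1(322) = 322
  U: 0 + 2(59.42) = 118.8
Total out = 580.5 kmol; y_U = 118.8 / 580.5 = 0.2047.

0.205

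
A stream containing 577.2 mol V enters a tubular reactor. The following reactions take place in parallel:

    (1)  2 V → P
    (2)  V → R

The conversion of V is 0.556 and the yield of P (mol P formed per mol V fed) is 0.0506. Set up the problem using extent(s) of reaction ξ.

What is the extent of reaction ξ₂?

Yield of P: 1ξ₁ / 577.2 = 0.0506 → ξ₁ = 29.21 mol.
Conversion of V: 2ξ₁ + 1ξ₂ = 0.556 × 577.2 = 320.9 → ξ₂ = 262.5 mol.
Outlet amounts (n = n₀ + Σ ν·ξ):
  V: 577.2 − 2(29.21) − 1(262.5) = 256.3
  P: 0 + 1(29.21) = 29.21
  R: 0 + 1(262.5) = 262.5

ξ₂ = 263 mol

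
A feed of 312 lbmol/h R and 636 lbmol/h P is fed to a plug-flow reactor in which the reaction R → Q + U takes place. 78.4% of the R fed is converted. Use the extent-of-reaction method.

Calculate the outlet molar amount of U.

R reacted = 0.784 × 312 = 244.6 lbmol/h; ν_R = −1, so ξ = 244.6/1 = 244.6 lbmol/h.
Outlet amounts (n = n₀ + ν ξ):
  R: 312 − 1(244.6) = 67.39
  Q: 0 + 1(244.6) = 244.6
  U: 0 + 1(244.6) = 244.6
  P: 636 (inert)

245 lbmol/h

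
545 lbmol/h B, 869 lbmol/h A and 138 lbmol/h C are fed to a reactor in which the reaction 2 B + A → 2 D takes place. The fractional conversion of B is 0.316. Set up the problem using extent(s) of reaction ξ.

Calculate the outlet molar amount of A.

783 lbmol/h

B reacted = 0.316 × 545 = 172.2 lbmol/h; ν_B = −2, so ξ = 172.2/2 = 86.11 lbmol/h.
Outlet amounts (n = n₀ + ν ξ):
  B: 545 − 2(86.11) = 372.8
  A: 869 − 1(86.11) = 782.9
  D: 0 + 2(86.11) = 172.2
  C: 138 (inert)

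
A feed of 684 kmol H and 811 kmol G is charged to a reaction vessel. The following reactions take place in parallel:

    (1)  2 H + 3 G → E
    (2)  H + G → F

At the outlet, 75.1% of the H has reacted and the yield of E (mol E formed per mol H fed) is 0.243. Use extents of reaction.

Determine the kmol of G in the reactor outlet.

Yield of E: 1ξ₁ / 684 = 0.243 → ξ₁ = 166.2 kmol.
Conversion of H: 2ξ₁ + 1ξ₂ = 0.751 × 684 = 513.7 → ξ₂ = 181.3 kmol.
Outlet amounts (n = n₀ + Σ ν·ξ):
  H: 684 − 2(166.2) − 1(181.3) = 170.3
  G: 811 − 3(166.2) − 1(181.3) = 131.1
  E: 0 + 1(166.2) = 166.2
  F: 0 + 1(181.3) = 181.3

131 kmol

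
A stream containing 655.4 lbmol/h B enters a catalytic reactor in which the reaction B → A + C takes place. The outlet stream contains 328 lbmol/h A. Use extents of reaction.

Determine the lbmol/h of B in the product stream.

For A: n = n₀ + 1ξ → 328 = 0 + 1ξ, giving ξ = 328 lbmol/h.
Outlet amounts (n = n₀ + ν ξ):
  B: 655.4 − 1(328) = 327.4
  A: 0 + 1(328) = 328
  C: 0 + 1(328) = 328

327 lbmol/h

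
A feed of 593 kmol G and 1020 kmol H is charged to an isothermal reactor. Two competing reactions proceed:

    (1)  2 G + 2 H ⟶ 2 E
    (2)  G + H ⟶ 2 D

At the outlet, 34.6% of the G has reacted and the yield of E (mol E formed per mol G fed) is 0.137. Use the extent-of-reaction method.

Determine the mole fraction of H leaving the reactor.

Yield of E: 2ξ₁ / 593 = 0.137 → ξ₁ = 40.62 kmol.
Conversion of G: 2ξ₁ + 1ξ₂ = 0.346 × 593 = 205.2 → ξ₂ = 123.9 kmol.
Outlet amounts (n = n₀ + Σ ν·ξ):
  G: 593 − 2(40.62) − 1(123.9) = 387.8
  H: 1020 − 2(40.62) − 1(123.9) = 814.8
  E: 0 + 2(40.62) = 81.24
  D: 0 + 2(123.9) = 247.9
Total out = 1532 kmol; y_H = 814.8 / 1532 = 0.532.

0.532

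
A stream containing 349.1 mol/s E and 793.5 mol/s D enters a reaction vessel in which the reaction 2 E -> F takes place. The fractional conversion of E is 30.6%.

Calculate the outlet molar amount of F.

E reacted = 0.306 × 349.1 = 106.8 mol/s; ν_E = −2, so ξ = 106.8/2 = 53.41 mol/s.
Outlet amounts (n = n₀ + ν ξ):
  E: 349.1 − 2(53.41) = 242.3
  F: 0 + 1(53.41) = 53.41
  D: 793.5 (inert)

53.4 mol/s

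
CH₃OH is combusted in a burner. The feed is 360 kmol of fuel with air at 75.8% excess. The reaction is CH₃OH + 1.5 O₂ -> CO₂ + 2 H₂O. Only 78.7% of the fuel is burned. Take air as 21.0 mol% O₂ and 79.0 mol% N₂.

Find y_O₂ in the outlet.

Stoichiometric O₂ = 1.5 × 360 = 540 kmol; O₂ fed = 540 × 1.758 = 949.3 kmol.
N₂ fed = 949.3 × 79/21 = 3571 kmol.
Fuel reacted = 0.787 × 360 → ξ = 283.3 kmol.
Outlet (n = n₀ + ν ξ):
  CH₃OH: 360 − 1(283.3) = 76.68
  O₂: 949.3 − 1.5(283.3) = 524.3
  N₂: 3571 (inert)
  CO₂: 0 + 1(283.3) = 283.3
  H₂O: 0 + 2(283.3) = 566.6
Total out = 5022 kmol; y_O₂ = 524.3 / 5022 = 0.1044.

0.104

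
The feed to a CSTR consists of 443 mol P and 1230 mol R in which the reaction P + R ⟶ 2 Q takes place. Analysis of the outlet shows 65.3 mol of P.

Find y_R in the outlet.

For P: n = n₀ − 1ξ → 65.3 = 443 − 1ξ, giving ξ = 377.7 mol.
Outlet amounts (n = n₀ + ν ξ):
  P: 443 − 1(377.7) = 65.3
  R: 1230 − 1(377.7) = 852.3
  Q: 0 + 2(377.7) = 755.4
Total out = 1673 mol; y_R = 852.3 / 1673 = 0.5094.

0.509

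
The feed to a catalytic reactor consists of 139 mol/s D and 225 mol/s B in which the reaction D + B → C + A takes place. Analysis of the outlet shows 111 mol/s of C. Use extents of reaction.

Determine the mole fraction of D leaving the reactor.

For C: n = n₀ + 1ξ → 111 = 0 + 1ξ, giving ξ = 111 mol/s.
Outlet amounts (n = n₀ + ν ξ):
  D: 139 − 1(111) = 28
  B: 225 − 1(111) = 114
  C: 0 + 1(111) = 111
  A: 0 + 1(111) = 111
Total out = 364 mol/s; y_D = 28 / 364 = 0.07692.

0.0769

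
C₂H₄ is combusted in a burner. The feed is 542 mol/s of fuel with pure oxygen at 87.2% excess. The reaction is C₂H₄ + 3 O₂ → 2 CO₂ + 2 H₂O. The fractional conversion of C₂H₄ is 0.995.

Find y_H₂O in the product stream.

0.301

Stoichiometric O₂ = 3 × 542 = 1626 mol/s; O₂ fed = 1626 × 1.872 = 3044 mol/s.
Fuel reacted = 0.995 × 542 → ξ = 539.3 mol/s.
Outlet (n = n₀ + ν ξ):
  C₂H₄: 542 − 1(539.3) = 2.71
  O₂: 3044 − 3(539.3) = 1426
  CO₂: 0 + 2(539.3) = 1079
  H₂O: 0 + 2(539.3) = 1079
Total out = 3586 mol/s; y_H₂O = 1079 / 3586 = 0.3008.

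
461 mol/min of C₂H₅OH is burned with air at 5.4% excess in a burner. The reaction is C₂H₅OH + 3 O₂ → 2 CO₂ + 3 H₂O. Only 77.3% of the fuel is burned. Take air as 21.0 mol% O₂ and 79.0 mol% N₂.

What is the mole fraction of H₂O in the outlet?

Stoichiometric O₂ = 3 × 461 = 1383 mol/min; O₂ fed = 1383 × 1.054 = 1458 mol/min.
N₂ fed = 1458 × 79/21 = 5484 mol/min.
Fuel reacted = 0.773 × 461 → ξ = 356.4 mol/min.
Outlet (n = n₀ + ν ξ):
  C₂H₅OH: 461 − 1(356.4) = 104.6
  O₂: 1458 − 3(356.4) = 388.6
  N₂: 5484 (inert)
  CO₂: 0 + 2(356.4) = 712.7
  H₂O: 0 + 3(356.4) = 1069
Total out = 7759 mol/min; y_H₂O = 1069 / 7759 = 0.1378.

0.138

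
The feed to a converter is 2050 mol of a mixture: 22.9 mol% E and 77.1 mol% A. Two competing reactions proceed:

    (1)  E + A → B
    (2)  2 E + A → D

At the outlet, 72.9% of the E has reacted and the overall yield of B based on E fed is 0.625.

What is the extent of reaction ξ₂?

Yield of B: 1ξ₁ / 469.4 = 0.625 → ξ₁ = 293.4 mol.
Conversion of E: 1ξ₁ + 2ξ₂ = 0.729 × 469.4 = 342.2 → ξ₂ = 24.41 mol.
Outlet amounts (n = n₀ + Σ ν·ξ):
  E: 469.4 − 1(293.4) − 2(24.41) = 127.2
  A: 1581 − 1(293.4) − 1(24.41) = 1263
  B: 0 + 1(293.4) = 293.4
  D: 0 + 1(24.41) = 24.41

ξ₂ = 24.4 mol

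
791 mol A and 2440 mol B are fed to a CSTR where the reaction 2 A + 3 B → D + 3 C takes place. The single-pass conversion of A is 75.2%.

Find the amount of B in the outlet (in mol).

1550 mol

A reacted = 0.752 × 791 = 594.8 mol; ν_A = −2, so ξ = 594.8/2 = 297.4 mol.
Outlet amounts (n = n₀ + ν ξ):
  A: 791 − 2(297.4) = 196.2
  B: 2440 − 3(297.4) = 1548
  D: 0 + 1(297.4) = 297.4
  C: 0 + 3(297.4) = 892.2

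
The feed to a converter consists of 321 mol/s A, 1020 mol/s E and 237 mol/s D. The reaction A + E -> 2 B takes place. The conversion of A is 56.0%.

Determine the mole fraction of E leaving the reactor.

A reacted = 0.56 × 321 = 179.8 mol/s; ν_A = −1, so ξ = 179.8/1 = 179.8 mol/s.
Outlet amounts (n = n₀ + ν ξ):
  A: 321 − 1(179.8) = 141.2
  E: 1020 − 1(179.8) = 840.2
  B: 0 + 2(179.8) = 359.5
  D: 237 (inert)
Total out = 1578 mol/s; y_E = 840.2 / 1578 = 0.5325.

0.532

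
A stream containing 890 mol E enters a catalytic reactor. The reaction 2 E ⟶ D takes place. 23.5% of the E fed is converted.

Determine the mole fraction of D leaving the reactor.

E reacted = 0.235 × 890 = 209.1 mol; ν_E = −2, so ξ = 209.1/2 = 104.6 mol.
Outlet amounts (n = n₀ + ν ξ):
  E: 890 − 2(104.6) = 680.9
  D: 0 + 1(104.6) = 104.6
Total out = 785.4 mol; y_D = 104.6 / 785.4 = 0.1331.

0.133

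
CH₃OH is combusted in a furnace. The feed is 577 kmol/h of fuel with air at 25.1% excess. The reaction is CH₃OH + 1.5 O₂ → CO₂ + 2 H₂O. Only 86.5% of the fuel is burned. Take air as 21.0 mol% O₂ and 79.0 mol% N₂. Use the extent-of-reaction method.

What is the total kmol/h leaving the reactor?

5980 kmol/h

Stoichiometric O₂ = 1.5 × 577 = 865.5 kmol/h; O₂ fed = 865.5 × 1.251 = 1083 kmol/h.
N₂ fed = 1083 × 79/21 = 4073 kmol/h.
Fuel reacted = 0.865 × 577 → ξ = 499.1 kmol/h.
Outlet (n = n₀ + ν ξ):
  CH₃OH: 577 − 1(499.1) = 77.89
  O₂: 1083 − 1.5(499.1) = 334.1
  N₂: 4073 (inert)
  CO₂: 0 + 1(499.1) = 499.1
  H₂O: 0 + 2(499.1) = 998.2
Total out = 77.89 + 334.1 + 4073 + 499.1 + 998.2 = 5982 kmol/h.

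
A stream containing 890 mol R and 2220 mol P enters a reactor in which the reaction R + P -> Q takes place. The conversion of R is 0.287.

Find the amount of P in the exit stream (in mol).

1960 mol

R reacted = 0.287 × 890 = 255.4 mol; ν_R = −1, so ξ = 255.4/1 = 255.4 mol.
Outlet amounts (n = n₀ + ν ξ):
  R: 890 − 1(255.4) = 634.6
  P: 2220 − 1(255.4) = 1965
  Q: 0 + 1(255.4) = 255.4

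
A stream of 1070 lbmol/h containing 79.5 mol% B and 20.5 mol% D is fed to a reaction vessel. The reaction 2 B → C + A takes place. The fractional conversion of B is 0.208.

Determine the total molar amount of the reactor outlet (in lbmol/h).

B reacted = 0.208 × 850.6 = 176.9 lbmol/h; ν_B = −2, so ξ = 176.9/2 = 88.47 lbmol/h.
Outlet amounts (n = n₀ + ν ξ):
  B: 850.6 − 2(88.47) = 673.7
  C: 0 + 1(88.47) = 88.47
  A: 0 + 1(88.47) = 88.47
  D: 219.3 (inert)
Total out = 673.7 + 88.47 + 88.47 + 219.3 = 1070 lbmol/h.

1070 lbmol/h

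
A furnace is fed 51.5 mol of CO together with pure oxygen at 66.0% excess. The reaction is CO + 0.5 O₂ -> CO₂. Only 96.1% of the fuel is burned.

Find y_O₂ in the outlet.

Stoichiometric O₂ = 0.5 × 51.5 = 25.75 mol; O₂ fed = 25.75 × 1.660 = 42.75 mol.
Fuel reacted = 0.961 × 51.5 → ξ = 49.49 mol.
Outlet (n = n₀ + ν ξ):
  CO: 51.5 − 1(49.49) = 2.009
  O₂: 42.75 − 0.5(49.49) = 18
  CO₂: 0 + 1(49.49) = 49.49
Total out = 69.5 mol; y_O₂ = 18 / 69.5 = 0.259.

0.259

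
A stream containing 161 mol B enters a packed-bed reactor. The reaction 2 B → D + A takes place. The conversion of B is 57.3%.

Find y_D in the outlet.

B reacted = 0.573 × 161 = 92.25 mol; ν_B = −2, so ξ = 92.25/2 = 46.13 mol.
Outlet amounts (n = n₀ + ν ξ):
  B: 161 − 2(46.13) = 68.75
  D: 0 + 1(46.13) = 46.13
  A: 0 + 1(46.13) = 46.13
Total out = 161 mol; y_D = 46.13 / 161 = 0.2865.

0.286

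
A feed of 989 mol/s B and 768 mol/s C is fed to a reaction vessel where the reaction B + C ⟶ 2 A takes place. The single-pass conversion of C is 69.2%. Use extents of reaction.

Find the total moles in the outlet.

1760 mol/s

C reacted = 0.692 × 768 = 531.5 mol/s; ν_C = −1, so ξ = 531.5/1 = 531.5 mol/s.
Outlet amounts (n = n₀ + ν ξ):
  B: 989 − 1(531.5) = 457.5
  C: 768 − 1(531.5) = 236.5
  A: 0 + 2(531.5) = 1063
Total out = 457.5 + 236.5 + 1063 = 1757 mol/s.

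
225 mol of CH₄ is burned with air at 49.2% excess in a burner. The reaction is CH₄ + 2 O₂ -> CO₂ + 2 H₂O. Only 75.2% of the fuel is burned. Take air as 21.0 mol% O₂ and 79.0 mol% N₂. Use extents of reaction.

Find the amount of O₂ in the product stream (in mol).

333 mol

Stoichiometric O₂ = 2 × 225 = 450 mol; O₂ fed = 450 × 1.492 = 671.4 mol.
N₂ fed = 671.4 × 79/21 = 2526 mol.
Fuel reacted = 0.752 × 225 → ξ = 169.2 mol.
Outlet (n = n₀ + ν ξ):
  CH₄: 225 − 1(169.2) = 55.8
  O₂: 671.4 − 2(169.2) = 333
  N₂: 2526 (inert)
  CO₂: 0 + 1(169.2) = 169.2
  H₂O: 0 + 2(169.2) = 338.4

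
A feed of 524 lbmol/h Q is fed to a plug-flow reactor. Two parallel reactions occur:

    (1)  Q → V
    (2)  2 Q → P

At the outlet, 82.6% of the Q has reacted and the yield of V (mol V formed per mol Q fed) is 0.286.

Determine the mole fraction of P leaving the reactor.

Yield of V: 1ξ₁ / 524 = 0.286 → ξ₁ = 149.9 lbmol/h.
Conversion of Q: 1ξ₁ + 2ξ₂ = 0.826 × 524 = 432.8 → ξ₂ = 141.5 lbmol/h.
Outlet amounts (n = n₀ + Σ ν·ξ):
  Q: 524 − 1(149.9) − 2(141.5) = 91.18
  V: 0 + 1(149.9) = 149.9
  P: 0 + 1(141.5) = 141.5
Total out = 382.5 lbmol/h; y_P = 141.5 / 382.5 = 0.3699.

0.37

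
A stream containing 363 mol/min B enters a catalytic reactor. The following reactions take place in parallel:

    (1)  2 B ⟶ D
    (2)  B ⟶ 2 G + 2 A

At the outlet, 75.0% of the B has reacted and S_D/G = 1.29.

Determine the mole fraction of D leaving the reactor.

0.299

Conversion of B: B consumed = 0.75 × 363 = 272.2 mol/min = 2ξ₁ + 1ξ₂.
Selectivity: 1ξ₁ / (2ξ₂) = 1.29 → ξ₁ = 2.58 ξ₂.
Substitute: (2·2.58 + 1) ξ₂ = 272.2 → ξ₂ = 44.2 mol/min, ξ₁ = 114 mol/min.
Outlet amounts (n = n₀ + Σ ν·ξ):
  B: 363 − 2(114) − 1(44.2) = 90.75
  D: 0 + 1(114) = 114
  G: 0 + 2(44.2) = 88.39
  A: 0 + 2(44.2) = 88.39
Total out = 381.6 mol/min; y_D = 114 / 381.6 = 0.2988.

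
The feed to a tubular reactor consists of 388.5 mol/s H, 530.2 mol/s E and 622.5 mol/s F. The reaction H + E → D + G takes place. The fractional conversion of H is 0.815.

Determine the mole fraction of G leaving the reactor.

0.205

H reacted = 0.815 × 388.5 = 316.6 mol/s; ν_H = −1, so ξ = 316.6/1 = 316.6 mol/s.
Outlet amounts (n = n₀ + ν ξ):
  H: 388.5 − 1(316.6) = 71.87
  E: 530.2 − 1(316.6) = 213.6
  D: 0 + 1(316.6) = 316.6
  G: 0 + 1(316.6) = 316.6
  F: 622.5 (inert)
Total out = 1541 mol/s; y_G = 316.6 / 1541 = 0.2054.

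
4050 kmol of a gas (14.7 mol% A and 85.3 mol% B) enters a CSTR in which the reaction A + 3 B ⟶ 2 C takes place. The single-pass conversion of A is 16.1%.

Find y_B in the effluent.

A reacted = 0.161 × 595.4 = 95.85 kmol; ν_A = −1, so ξ = 95.85/1 = 95.85 kmol.
Outlet amounts (n = n₀ + ν ξ):
  A: 595.4 − 1(95.85) = 499.5
  B: 3455 − 3(95.85) = 3167
  C: 0 + 2(95.85) = 191.7
Total out = 3858 kmol; y_B = 3167 / 3858 = 0.8209.

0.821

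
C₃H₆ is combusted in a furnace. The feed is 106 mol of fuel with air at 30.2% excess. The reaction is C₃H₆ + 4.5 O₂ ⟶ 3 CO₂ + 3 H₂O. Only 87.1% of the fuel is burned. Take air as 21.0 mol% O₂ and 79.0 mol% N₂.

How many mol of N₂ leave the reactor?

Stoichiometric O₂ = 4.5 × 106 = 477 mol; O₂ fed = 477 × 1.302 = 621.1 mol.
N₂ fed = 621.1 × 79/21 = 2336 mol.
Fuel reacted = 0.871 × 106 → ξ = 92.33 mol.
Outlet (n = n₀ + ν ξ):
  C₃H₆: 106 − 1(92.33) = 13.67
  O₂: 621.1 − 4.5(92.33) = 205.6
  N₂: 2336 (inert)
  CO₂: 0 + 3(92.33) = 277
  H₂O: 0 + 3(92.33) = 277

2340 mol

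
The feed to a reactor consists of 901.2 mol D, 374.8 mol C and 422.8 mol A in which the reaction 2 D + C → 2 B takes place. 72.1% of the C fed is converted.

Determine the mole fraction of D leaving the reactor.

C reacted = 0.721 × 374.8 = 270.2 mol; ν_C = −1, so ξ = 270.2/1 = 270.2 mol.
Outlet amounts (n = n₀ + ν ξ):
  D: 901.2 − 2(270.2) = 360.7
  C: 374.8 − 1(270.2) = 104.6
  B: 0 + 2(270.2) = 540.5
  A: 422.8 (inert)
Total out = 1429 mol; y_D = 360.7 / 1429 = 0.2525.

0.253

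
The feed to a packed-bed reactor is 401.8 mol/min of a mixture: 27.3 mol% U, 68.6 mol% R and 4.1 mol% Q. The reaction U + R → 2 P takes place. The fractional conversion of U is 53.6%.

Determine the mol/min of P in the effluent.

118 mol/min

U reacted = 0.536 × 109.7 = 58.79 mol/min; ν_U = −1, so ξ = 58.79/1 = 58.79 mol/min.
Outlet amounts (n = n₀ + ν ξ):
  U: 109.7 − 1(58.79) = 50.9
  R: 275.6 − 1(58.79) = 216.8
  P: 0 + 2(58.79) = 117.6
  Q: 16.47 (inert)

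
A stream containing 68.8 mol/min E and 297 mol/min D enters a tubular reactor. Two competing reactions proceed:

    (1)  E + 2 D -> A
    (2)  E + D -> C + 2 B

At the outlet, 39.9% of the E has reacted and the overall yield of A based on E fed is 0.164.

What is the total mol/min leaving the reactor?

Yield of A: 1ξ₁ / 68.8 = 0.164 → ξ₁ = 11.28 mol/min.
Conversion of E: 1ξ₁ + 1ξ₂ = 0.399 × 68.8 = 27.45 → ξ₂ = 16.17 mol/min.
Outlet amounts (n = n₀ + Σ ν·ξ):
  E: 68.8 − 1(11.28) − 1(16.17) = 41.35
  D: 297 − 2(11.28) − 1(16.17) = 258.3
  A: 0 + 1(11.28) = 11.28
  C: 0 + 1(16.17) = 16.17
  B: 0 + 2(16.17) = 32.34
Total out = 41.35 + 258.3 + 11.28 + 16.17 + 32.34 = 359.4 mol/min.

359 mol/min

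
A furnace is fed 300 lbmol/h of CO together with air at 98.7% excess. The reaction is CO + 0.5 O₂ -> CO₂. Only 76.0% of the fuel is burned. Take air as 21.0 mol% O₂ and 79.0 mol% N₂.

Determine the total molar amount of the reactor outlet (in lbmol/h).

Stoichiometric O₂ = 0.5 × 300 = 150 lbmol/h; O₂ fed = 150 × 1.987 = 298.1 lbmol/h.
N₂ fed = 298.1 × 79/21 = 1121 lbmol/h.
Fuel reacted = 0.76 × 300 → ξ = 228 lbmol/h.
Outlet (n = n₀ + ν ξ):
  CO: 300 − 1(228) = 72
  O₂: 298.1 − 0.5(228) = 184.1
  N₂: 1121 (inert)
  CO₂: 0 + 1(228) = 228
Total out = 72 + 184.1 + 1121 + 228 = 1605 lbmol/h.

1610 lbmol/h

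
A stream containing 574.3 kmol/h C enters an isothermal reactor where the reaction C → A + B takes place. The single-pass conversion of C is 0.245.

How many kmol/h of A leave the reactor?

141 kmol/h

C reacted = 0.245 × 574.3 = 140.7 kmol/h; ν_C = −1, so ξ = 140.7/1 = 140.7 kmol/h.
Outlet amounts (n = n₀ + ν ξ):
  C: 574.3 − 1(140.7) = 433.6
  A: 0 + 1(140.7) = 140.7
  B: 0 + 1(140.7) = 140.7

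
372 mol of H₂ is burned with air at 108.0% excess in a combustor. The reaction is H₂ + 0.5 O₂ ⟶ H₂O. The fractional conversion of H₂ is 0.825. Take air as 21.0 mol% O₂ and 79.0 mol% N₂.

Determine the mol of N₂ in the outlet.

1460 mol

Stoichiometric O₂ = 0.5 × 372 = 186 mol; O₂ fed = 186 × 2.080 = 386.9 mol.
N₂ fed = 386.9 × 79/21 = 1455 mol.
Fuel reacted = 0.825 × 372 → ξ = 306.9 mol.
Outlet (n = n₀ + ν ξ):
  H₂: 372 − 1(306.9) = 65.1
  O₂: 386.9 − 0.5(306.9) = 233.4
  N₂: 1455 (inert)
  H₂O: 0 + 1(306.9) = 306.9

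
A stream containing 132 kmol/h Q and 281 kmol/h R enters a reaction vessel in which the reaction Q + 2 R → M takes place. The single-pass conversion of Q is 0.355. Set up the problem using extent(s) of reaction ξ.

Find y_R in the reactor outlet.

0.587

Q reacted = 0.355 × 132 = 46.86 kmol/h; ν_Q = −1, so ξ = 46.86/1 = 46.86 kmol/h.
Outlet amounts (n = n₀ + ν ξ):
  Q: 132 − 1(46.86) = 85.14
  R: 281 − 2(46.86) = 187.3
  M: 0 + 1(46.86) = 46.86
Total out = 319.3 kmol/h; y_R = 187.3 / 319.3 = 0.5866.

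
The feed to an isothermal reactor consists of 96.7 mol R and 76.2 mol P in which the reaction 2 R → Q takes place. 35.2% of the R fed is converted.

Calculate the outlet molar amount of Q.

R reacted = 0.352 × 96.7 = 34.04 mol; ν_R = −2, so ξ = 34.04/2 = 17.02 mol.
Outlet amounts (n = n₀ + ν ξ):
  R: 96.7 − 2(17.02) = 62.66
  Q: 0 + 1(17.02) = 17.02
  P: 76.2 (inert)

17 mol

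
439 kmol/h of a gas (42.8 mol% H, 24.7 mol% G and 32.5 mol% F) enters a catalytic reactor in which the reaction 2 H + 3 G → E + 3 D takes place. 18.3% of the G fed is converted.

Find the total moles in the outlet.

432 kmol/h

G reacted = 0.183 × 108.4 = 19.84 kmol/h; ν_G = −3, so ξ = 19.84/3 = 6.614 kmol/h.
Outlet amounts (n = n₀ + ν ξ):
  H: 187.9 − 2(6.614) = 174.7
  G: 108.4 − 3(6.614) = 88.59
  E: 0 + 1(6.614) = 6.614
  D: 0 + 3(6.614) = 19.84
  F: 142.7 (inert)
Total out = 174.7 + 88.59 + 6.614 + 19.84 + 142.7 = 432.4 kmol/h.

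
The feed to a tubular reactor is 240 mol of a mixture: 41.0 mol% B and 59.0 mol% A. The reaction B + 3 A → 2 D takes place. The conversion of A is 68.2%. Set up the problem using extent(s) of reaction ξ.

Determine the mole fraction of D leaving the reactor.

A reacted = 0.682 × 141.6 = 96.57 mol; ν_A = −3, so ξ = 96.57/3 = 32.19 mol.
Outlet amounts (n = n₀ + ν ξ):
  B: 98.4 − 1(32.19) = 66.21
  A: 141.6 − 3(32.19) = 45.03
  D: 0 + 2(32.19) = 64.38
Total out = 175.6 mol; y_D = 64.38 / 175.6 = 0.3666.

0.367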